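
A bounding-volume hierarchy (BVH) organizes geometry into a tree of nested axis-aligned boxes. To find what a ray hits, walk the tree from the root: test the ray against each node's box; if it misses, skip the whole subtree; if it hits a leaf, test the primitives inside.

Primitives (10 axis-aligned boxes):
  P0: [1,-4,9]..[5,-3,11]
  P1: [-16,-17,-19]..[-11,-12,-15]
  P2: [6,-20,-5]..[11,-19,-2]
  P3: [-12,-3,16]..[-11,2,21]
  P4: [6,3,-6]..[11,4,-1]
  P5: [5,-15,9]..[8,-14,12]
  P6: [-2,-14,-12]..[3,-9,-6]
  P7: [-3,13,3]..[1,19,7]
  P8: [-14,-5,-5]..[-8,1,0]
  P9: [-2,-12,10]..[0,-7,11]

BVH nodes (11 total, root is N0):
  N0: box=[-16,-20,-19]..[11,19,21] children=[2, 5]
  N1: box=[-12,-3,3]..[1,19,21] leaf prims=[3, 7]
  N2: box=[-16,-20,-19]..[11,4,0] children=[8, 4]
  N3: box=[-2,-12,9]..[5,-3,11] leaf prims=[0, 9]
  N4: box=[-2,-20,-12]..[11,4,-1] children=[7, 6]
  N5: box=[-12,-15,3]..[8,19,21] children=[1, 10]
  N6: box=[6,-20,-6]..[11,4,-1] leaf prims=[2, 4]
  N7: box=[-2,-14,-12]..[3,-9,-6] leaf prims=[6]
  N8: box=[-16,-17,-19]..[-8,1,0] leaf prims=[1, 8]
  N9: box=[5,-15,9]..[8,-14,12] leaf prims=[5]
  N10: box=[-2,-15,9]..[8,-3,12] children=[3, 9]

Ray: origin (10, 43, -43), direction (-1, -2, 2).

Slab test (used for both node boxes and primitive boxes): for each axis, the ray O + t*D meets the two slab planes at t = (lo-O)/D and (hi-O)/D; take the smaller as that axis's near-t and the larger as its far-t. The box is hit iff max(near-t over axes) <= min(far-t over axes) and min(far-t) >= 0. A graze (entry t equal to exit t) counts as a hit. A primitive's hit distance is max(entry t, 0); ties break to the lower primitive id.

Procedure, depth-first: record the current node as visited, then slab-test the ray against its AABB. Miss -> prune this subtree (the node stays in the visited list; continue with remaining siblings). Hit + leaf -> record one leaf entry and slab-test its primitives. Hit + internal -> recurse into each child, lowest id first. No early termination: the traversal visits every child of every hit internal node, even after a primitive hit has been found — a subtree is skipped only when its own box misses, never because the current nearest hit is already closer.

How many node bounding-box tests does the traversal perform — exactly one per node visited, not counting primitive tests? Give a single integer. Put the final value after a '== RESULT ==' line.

Traverse from the root:
N0 x:[-1,26] y:[12,63/2] z:[12,32] -> hit [12,26], descend [2, 5]
  N2 x:[-1,26] y:[39/2,63/2] z:[12,43/2] -> hit [39/2,43/2], descend [4, 8]
    N4 x:[-1,12] y:[39/2,63/2] z:[31/2,21] -> miss, prune
    N8 x:[18,26] y:[21,30] z:[12,43/2] -> hit [21,43/2] leaf, test {P1(miss), P8@t=21}
  N5 x:[2,22] y:[12,29] z:[23,32] -> miss, prune

Visited [0, 2, 4, 8, 5]. Tests: 5 box, 1 leaf. Nearest: P8.

== RESULT ==
5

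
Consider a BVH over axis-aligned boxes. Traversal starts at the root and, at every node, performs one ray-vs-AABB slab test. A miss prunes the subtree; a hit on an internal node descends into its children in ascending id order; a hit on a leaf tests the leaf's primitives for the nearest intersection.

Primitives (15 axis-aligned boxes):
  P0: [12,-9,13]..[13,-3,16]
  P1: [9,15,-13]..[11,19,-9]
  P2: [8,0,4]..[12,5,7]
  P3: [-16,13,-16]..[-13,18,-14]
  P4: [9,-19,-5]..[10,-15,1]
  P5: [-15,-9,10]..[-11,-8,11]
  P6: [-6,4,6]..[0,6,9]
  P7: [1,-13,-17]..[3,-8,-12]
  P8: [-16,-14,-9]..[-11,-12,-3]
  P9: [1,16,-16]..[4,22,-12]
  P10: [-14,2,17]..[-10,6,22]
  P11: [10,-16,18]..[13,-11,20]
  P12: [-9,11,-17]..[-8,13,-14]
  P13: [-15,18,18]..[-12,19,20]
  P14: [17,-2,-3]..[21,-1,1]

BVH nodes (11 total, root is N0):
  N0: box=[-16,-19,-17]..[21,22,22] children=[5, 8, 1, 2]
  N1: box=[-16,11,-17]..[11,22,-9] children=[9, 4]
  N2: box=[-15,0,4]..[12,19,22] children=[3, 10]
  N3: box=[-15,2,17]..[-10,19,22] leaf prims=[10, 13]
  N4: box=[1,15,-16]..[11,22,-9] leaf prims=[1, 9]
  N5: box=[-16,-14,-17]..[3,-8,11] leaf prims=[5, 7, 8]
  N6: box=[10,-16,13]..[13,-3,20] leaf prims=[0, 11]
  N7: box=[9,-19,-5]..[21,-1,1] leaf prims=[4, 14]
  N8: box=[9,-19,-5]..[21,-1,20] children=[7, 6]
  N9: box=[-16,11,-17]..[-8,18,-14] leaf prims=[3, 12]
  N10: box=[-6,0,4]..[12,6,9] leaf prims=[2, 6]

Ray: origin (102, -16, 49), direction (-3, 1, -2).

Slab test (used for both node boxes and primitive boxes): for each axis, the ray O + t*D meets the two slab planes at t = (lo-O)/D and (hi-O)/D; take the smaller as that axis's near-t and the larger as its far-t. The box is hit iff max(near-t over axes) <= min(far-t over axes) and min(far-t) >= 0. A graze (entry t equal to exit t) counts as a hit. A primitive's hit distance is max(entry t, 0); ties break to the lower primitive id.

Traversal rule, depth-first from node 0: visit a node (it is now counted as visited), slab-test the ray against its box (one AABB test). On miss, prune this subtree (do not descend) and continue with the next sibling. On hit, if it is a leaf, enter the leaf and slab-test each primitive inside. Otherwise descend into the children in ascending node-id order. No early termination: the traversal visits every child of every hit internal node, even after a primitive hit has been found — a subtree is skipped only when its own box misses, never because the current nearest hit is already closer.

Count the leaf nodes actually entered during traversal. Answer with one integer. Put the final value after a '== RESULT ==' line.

Walk:
N0 x:[27,118/3] y:[-3,38] z:[27/2,33] -> hit [27,33], descend [1, 2, 5, 8]
  N1 x:[91/3,118/3] y:[27,38] z:[29,33] -> hit [91/3,33], descend [4, 9]
    N4 x:[91/3,101/3] y:[31,38] z:[29,65/2] -> hit [31,65/2] leaf, test {P1@t=31, P9(miss)}
    N9 x:[110/3,118/3] y:[27,34] z:[63/2,33] -> miss, prune
  N2 x:[30,39] y:[16,35] z:[27/2,45/2] -> miss, prune
  N5 x:[33,118/3] y:[2,8] z:[19,33] -> miss, prune
  N8 x:[27,31] y:[-3,15] z:[29/2,27] -> miss, prune

Visited [0, 1, 4, 9, 2, 5, 8]. Tests: 7 box, 1 leaf. Nearest: P1.

== RESULT ==
1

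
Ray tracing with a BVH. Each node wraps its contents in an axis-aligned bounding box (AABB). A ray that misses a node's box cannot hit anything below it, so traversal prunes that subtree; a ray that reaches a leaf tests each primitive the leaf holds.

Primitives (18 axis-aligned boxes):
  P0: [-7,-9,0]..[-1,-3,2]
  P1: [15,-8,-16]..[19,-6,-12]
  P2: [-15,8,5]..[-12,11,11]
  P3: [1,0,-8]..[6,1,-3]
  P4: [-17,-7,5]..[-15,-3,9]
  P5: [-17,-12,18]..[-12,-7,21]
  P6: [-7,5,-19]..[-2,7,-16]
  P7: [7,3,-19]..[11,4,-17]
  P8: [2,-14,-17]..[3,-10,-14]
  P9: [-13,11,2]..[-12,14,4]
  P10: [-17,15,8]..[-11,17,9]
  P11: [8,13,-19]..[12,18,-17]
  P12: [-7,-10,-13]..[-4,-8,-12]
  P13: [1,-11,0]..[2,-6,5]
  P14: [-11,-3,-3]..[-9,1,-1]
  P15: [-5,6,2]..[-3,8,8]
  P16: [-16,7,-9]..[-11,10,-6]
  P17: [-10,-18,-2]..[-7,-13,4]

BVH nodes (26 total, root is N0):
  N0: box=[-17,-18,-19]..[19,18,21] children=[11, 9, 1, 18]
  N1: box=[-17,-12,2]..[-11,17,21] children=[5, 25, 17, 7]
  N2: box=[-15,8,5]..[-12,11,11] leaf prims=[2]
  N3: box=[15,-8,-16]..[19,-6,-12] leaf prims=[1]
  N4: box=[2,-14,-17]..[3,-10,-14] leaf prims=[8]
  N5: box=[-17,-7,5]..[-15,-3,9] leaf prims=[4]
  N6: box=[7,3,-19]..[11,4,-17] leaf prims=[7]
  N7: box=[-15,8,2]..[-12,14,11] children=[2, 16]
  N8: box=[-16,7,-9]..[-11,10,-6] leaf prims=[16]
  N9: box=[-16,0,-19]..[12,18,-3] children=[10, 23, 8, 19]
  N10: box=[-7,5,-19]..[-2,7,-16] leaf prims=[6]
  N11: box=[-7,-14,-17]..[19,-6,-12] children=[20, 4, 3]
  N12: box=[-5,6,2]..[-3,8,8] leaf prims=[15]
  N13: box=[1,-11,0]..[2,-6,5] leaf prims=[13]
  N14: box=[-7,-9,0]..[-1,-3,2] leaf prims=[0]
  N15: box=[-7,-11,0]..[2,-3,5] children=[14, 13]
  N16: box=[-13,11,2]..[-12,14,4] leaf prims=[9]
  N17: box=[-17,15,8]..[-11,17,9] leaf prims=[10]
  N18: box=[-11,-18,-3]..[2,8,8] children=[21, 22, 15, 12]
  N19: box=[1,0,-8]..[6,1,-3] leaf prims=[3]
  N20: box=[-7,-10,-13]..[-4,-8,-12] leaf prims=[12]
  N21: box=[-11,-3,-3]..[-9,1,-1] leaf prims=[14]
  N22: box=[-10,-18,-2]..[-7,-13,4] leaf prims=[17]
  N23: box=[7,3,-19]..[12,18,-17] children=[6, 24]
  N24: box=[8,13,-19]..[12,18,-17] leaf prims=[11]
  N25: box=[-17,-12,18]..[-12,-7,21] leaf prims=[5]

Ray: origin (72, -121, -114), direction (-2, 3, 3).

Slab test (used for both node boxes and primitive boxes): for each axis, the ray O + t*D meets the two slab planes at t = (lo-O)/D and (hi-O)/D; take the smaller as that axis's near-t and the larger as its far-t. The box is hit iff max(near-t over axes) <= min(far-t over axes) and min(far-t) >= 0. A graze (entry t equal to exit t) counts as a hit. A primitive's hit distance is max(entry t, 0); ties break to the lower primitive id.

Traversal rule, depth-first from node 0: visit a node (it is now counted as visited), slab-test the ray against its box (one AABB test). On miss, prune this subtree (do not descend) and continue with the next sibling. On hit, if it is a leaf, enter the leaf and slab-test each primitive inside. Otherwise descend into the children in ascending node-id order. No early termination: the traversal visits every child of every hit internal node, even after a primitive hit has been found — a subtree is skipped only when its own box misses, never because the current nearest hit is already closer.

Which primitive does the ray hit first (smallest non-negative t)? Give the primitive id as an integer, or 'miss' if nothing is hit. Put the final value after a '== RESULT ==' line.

Walk:
N0 x:[53/2,89/2] y:[103/3,139/3] z:[95/3,45] -> hit [103/3,89/2], descend [1, 9, 11, 18]
  N1 x:[83/2,89/2] y:[109/3,46] z:[116/3,45] -> hit [83/2,89/2], descend [5, 7, 17, 25]
    N5 x:[87/2,89/2] y:[38,118/3] z:[119/3,41] -> miss, prune
    N7 x:[42,87/2] y:[43,45] z:[116/3,125/3] -> miss, prune
    N17 x:[83/2,89/2] y:[136/3,46] z:[122/3,41] -> miss, prune
    N25 x:[42,89/2] y:[109/3,38] z:[44,45] -> miss, prune
  N9 x:[30,44] y:[121/3,139/3] z:[95/3,37] -> miss, prune
  N11 x:[53/2,79/2] y:[107/3,115/3] z:[97/3,34] -> miss, prune
  N18 x:[35,83/2] y:[103/3,43] z:[37,122/3] -> hit [37,122/3], descend [12, 15, 21, 22]
    N12 x:[75/2,77/2] y:[127/3,43] z:[116/3,122/3] -> miss, prune
    N15 x:[35,79/2] y:[110/3,118/3] z:[38,119/3] -> hit [38,118/3], descend [13, 14]
      N13 x:[35,71/2] y:[110/3,115/3] z:[38,119/3] -> miss, prune
      N14 x:[73/2,79/2] y:[112/3,118/3] z:[38,116/3] -> hit [38,116/3] leaf, test {P0@t=38}
    N21 x:[81/2,83/2] y:[118/3,122/3] z:[37,113/3] -> miss, prune
    N22 x:[79/2,41] y:[103/3,36] z:[112/3,118/3] -> miss, prune

order=[0, 1, 5, 7, 17, 25, 9, 11, 18, 12, 15, 13, 14, 21, 22]  |boxes|=15  |leaves|=1  hit=P0

== RESULT ==
0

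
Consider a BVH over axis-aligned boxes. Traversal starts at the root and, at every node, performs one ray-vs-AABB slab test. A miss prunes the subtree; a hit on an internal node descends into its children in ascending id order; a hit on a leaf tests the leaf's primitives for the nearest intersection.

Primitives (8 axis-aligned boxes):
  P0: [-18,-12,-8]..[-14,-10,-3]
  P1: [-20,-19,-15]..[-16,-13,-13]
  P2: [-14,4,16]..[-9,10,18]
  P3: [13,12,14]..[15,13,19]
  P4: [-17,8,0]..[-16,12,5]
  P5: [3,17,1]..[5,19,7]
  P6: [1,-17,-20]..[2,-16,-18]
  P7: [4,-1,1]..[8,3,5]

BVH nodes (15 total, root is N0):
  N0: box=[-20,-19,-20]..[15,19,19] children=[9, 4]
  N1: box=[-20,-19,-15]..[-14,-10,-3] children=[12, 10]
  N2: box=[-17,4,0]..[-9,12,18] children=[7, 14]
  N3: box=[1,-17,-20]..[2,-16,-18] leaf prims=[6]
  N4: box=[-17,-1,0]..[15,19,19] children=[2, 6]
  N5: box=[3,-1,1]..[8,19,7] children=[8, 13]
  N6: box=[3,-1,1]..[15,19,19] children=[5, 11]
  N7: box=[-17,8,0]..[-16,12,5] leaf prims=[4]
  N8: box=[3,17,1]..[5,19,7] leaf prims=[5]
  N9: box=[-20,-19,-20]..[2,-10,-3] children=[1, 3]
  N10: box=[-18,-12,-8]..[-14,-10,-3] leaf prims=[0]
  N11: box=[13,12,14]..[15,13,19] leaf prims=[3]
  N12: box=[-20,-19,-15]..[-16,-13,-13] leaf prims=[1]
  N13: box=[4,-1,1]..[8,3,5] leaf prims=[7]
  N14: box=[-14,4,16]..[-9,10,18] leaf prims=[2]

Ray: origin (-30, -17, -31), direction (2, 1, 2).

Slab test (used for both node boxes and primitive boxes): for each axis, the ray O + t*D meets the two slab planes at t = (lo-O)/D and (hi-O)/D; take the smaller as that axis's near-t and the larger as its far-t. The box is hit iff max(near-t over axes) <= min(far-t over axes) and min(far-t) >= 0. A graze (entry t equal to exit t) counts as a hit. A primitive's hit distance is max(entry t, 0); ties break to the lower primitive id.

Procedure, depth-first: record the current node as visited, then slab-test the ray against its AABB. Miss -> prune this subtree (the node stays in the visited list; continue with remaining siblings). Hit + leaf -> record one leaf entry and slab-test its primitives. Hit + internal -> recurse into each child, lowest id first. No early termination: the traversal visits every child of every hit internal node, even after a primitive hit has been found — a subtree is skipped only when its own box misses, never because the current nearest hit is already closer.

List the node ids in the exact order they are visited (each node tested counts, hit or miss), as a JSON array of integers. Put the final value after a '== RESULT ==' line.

Trace the traversal:
N0 x:[5,45/2] y:[-2,36] z:[11/2,25] -> hit [11/2,45/2], descend [4, 9]
  N4 x:[13/2,45/2] y:[16,36] z:[31/2,25] -> hit [16,45/2], descend [2, 6]
    N2 x:[13/2,21/2] y:[21,29] z:[31/2,49/2] -> miss, prune
    N6 x:[33/2,45/2] y:[16,36] z:[16,25] -> hit [33/2,45/2], descend [5, 11]
      N5 x:[33/2,19] y:[16,36] z:[16,19] -> hit [33/2,19], descend [8, 13]
        N8 x:[33/2,35/2] y:[34,36] z:[16,19] -> miss, prune
        N13 x:[17,19] y:[16,20] z:[16,18] -> hit [17,18] leaf, test {P7@t=17}
      N11 x:[43/2,45/2] y:[29,30] z:[45/2,25] -> miss, prune
  N9 x:[5,16] y:[-2,7] z:[11/2,14] -> hit [11/2,7], descend [1, 3]
    N1 x:[5,8] y:[-2,7] z:[8,14] -> miss, prune
    N3 x:[31/2,16] y:[0,1] z:[11/2,13/2] -> miss, prune

Summary -> nodes [0, 4, 2, 6, 5, 8, 13, 11, 9, 1, 3]; box-tests=11; leaf-entries=1; first=P7

== RESULT ==
[0, 4, 2, 6, 5, 8, 13, 11, 9, 1, 3]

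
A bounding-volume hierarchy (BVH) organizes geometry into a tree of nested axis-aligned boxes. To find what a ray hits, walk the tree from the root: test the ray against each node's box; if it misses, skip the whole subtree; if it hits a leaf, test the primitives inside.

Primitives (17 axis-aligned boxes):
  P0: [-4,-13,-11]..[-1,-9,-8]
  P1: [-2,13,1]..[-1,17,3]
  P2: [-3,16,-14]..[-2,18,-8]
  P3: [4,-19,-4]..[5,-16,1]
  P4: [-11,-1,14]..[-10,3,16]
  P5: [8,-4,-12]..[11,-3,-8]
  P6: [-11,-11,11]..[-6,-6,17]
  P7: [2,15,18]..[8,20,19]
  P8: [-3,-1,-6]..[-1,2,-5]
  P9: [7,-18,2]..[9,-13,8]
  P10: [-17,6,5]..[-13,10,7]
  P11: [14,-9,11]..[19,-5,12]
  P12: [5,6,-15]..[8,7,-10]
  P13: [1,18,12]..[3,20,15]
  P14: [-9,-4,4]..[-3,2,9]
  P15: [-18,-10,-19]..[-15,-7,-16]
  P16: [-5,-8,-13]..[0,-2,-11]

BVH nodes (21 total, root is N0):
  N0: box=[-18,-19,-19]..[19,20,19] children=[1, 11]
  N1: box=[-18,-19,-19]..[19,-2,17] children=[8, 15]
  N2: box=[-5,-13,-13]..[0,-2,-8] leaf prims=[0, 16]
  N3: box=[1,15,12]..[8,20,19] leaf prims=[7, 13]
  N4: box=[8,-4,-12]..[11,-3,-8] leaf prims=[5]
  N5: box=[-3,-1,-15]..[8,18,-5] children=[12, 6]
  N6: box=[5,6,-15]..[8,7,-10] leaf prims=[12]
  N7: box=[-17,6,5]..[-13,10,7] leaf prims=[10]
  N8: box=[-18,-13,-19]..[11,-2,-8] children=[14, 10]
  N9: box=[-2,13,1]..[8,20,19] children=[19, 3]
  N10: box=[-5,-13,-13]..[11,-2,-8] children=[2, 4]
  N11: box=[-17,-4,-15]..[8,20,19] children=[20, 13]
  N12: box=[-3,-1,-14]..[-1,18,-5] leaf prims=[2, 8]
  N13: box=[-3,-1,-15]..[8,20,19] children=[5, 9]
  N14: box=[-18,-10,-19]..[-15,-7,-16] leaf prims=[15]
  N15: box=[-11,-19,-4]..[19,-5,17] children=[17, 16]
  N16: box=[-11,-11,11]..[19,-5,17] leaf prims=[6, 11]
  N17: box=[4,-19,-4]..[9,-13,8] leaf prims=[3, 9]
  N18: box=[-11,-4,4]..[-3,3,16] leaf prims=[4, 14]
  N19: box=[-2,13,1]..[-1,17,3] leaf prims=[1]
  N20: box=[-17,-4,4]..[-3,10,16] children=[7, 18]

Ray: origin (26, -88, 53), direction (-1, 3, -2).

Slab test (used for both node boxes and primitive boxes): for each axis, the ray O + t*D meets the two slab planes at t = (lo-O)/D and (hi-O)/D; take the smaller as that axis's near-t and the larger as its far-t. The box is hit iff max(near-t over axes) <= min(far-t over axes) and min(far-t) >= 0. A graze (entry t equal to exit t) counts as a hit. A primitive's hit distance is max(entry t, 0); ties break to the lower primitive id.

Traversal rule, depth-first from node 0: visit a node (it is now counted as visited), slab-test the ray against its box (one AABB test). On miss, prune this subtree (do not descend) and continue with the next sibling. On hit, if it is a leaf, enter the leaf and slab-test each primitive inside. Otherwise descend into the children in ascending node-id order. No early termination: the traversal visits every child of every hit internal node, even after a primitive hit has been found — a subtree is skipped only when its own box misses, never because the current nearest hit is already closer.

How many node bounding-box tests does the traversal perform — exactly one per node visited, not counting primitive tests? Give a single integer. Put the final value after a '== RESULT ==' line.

Trace the traversal:
N0 x:[7,44] y:[23,36] z:[17,36] -> hit [23,36], descend [1, 11]
  N1 x:[7,44] y:[23,86/3] z:[18,36] -> hit [23,86/3], descend [8, 15]
    N8 x:[15,44] y:[25,86/3] z:[61/2,36] -> miss, prune
    N15 x:[7,37] y:[23,83/3] z:[18,57/2] -> hit [23,83/3], descend [16, 17]
      N16 x:[7,37] y:[77/3,83/3] z:[18,21] -> miss, prune
      N17 x:[17,22] y:[23,25] z:[45/2,57/2] -> miss, prune
  N11 x:[18,43] y:[28,36] z:[17,34] -> hit [28,34], descend [13, 20]
    N13 x:[18,29] y:[29,36] z:[17,34] -> hit [29,29], descend [5, 9]
      N5 x:[18,29] y:[29,106/3] z:[29,34] -> hit [29,29], descend [6, 12]
        N6 x:[18,21] y:[94/3,95/3] z:[63/2,34] -> miss, prune
        N12 x:[27,29] y:[29,106/3] z:[29,67/2] -> hit [29,29] leaf, test {P2(miss), P8@t=29}
      N9 x:[18,28] y:[101/3,36] z:[17,26] -> miss, prune
    N20 x:[29,43] y:[28,98/3] z:[37/2,49/2] -> miss, prune

order=[0, 1, 8, 15, 16, 17, 11, 13, 5, 6, 12, 9, 20]  |boxes|=13  |leaves|=1  hit=P8

== RESULT ==
13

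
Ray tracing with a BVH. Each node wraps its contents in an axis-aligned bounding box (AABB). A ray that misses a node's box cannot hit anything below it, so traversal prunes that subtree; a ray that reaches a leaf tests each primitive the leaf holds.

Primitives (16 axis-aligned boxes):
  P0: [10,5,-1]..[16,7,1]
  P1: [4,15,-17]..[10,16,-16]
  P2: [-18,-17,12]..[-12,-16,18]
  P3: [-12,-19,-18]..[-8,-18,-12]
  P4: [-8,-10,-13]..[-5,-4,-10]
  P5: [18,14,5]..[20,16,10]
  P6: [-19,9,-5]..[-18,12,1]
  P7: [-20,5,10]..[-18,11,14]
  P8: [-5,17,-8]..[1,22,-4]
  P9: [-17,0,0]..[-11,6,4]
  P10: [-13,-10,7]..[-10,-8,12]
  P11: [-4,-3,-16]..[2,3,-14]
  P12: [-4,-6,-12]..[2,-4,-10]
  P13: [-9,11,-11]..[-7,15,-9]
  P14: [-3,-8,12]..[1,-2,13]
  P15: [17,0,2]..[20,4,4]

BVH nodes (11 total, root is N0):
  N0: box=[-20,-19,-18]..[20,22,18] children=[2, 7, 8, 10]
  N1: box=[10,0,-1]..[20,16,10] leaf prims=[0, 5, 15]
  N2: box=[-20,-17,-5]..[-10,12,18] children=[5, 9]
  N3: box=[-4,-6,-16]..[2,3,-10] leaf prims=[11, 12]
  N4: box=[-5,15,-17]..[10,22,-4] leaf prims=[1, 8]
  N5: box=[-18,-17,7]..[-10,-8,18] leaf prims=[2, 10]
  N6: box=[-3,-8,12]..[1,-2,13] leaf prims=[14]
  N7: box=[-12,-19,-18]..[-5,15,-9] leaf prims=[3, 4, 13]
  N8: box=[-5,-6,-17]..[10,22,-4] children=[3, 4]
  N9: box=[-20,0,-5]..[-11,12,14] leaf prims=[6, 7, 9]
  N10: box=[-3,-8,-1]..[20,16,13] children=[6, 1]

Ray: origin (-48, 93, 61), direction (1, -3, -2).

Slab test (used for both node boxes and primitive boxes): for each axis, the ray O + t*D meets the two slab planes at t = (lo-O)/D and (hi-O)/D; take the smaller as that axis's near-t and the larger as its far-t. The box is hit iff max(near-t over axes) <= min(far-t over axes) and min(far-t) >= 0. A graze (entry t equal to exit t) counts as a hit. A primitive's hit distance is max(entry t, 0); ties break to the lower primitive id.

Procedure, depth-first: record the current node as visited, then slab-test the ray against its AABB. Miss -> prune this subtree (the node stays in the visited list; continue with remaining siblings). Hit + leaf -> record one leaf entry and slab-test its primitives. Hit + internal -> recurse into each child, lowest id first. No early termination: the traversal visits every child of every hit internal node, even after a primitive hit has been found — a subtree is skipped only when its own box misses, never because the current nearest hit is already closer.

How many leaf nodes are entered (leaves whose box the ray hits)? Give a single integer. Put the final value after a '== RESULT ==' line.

Traverse from the root:
N0 x:[28,68] y:[71/3,112/3] z:[43/2,79/2] -> hit [28,112/3], descend [2, 7, 8, 10]
  N2 x:[28,38] y:[27,110/3] z:[43/2,33] -> hit [28,33], descend [5, 9]
    N5 x:[30,38] y:[101/3,110/3] z:[43/2,27] -> miss, prune
    N9 x:[28,37] y:[27,31] z:[47/2,33] -> hit [28,31] leaf, test {P6(miss), P7(miss), P9(miss)}
  N7 x:[36,43] y:[26,112/3] z:[35,79/2] -> hit [36,112/3] leaf, test {P3@t=37, P4(miss), P13(miss)}
  N8 x:[43,58] y:[71/3,33] z:[65/2,39] -> miss, prune
  N10 x:[45,68] y:[77/3,101/3] z:[24,31] -> miss, prune

Visited [0, 2, 5, 9, 7, 8, 10]. Tests: 7 box, 2 leaf. Nearest: P3.

== RESULT ==
2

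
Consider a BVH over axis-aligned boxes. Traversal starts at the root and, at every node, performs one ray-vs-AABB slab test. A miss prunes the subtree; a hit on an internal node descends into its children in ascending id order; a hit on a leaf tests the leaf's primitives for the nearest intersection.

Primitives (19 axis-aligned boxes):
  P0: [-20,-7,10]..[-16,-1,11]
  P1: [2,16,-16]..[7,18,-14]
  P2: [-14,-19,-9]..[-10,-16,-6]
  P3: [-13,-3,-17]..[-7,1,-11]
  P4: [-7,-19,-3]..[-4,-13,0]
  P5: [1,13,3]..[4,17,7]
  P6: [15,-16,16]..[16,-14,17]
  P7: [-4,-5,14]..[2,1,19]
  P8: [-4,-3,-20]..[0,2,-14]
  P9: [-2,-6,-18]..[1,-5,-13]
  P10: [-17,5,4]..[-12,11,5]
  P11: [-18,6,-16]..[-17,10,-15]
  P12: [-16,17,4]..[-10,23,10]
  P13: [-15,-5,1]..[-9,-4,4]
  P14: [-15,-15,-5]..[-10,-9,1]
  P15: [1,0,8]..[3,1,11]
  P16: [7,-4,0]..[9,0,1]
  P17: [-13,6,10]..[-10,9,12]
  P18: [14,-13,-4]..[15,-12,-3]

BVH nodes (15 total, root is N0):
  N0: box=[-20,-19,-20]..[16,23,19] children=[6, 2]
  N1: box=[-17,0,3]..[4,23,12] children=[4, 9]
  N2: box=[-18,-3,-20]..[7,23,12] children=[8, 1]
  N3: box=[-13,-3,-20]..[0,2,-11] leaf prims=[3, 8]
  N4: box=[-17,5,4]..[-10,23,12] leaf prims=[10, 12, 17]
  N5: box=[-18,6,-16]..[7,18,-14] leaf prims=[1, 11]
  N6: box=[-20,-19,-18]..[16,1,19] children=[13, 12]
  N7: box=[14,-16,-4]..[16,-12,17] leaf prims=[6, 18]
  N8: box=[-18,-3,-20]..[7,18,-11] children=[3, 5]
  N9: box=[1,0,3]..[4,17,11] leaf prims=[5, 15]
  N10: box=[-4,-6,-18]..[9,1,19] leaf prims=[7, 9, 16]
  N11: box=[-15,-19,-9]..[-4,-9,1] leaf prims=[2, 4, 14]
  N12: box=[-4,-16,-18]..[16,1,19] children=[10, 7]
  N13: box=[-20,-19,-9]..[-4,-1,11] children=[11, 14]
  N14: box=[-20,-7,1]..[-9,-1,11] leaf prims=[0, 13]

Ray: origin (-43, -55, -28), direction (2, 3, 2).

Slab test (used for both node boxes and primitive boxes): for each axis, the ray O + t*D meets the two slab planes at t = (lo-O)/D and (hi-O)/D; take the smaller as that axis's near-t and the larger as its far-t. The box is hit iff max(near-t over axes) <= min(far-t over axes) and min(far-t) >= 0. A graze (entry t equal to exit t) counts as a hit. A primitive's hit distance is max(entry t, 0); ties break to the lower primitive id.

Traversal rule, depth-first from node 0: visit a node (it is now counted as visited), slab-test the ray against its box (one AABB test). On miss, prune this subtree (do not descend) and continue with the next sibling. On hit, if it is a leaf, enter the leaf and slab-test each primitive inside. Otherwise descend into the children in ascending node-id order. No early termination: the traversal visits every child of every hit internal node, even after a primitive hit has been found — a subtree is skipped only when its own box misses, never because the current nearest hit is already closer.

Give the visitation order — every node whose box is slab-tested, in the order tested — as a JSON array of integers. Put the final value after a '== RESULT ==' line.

Trace the traversal:
N0 x:[23/2,59/2] y:[12,26] z:[4,47/2] -> hit [12,47/2], descend [2, 6]
  N2 x:[25/2,25] y:[52/3,26] z:[4,20] -> hit [52/3,20], descend [1, 8]
    N1 x:[13,47/2] y:[55/3,26] z:[31/2,20] -> hit [55/3,20], descend [4, 9]
      N4 x:[13,33/2] y:[20,26] z:[16,20] -> miss, prune
      N9 x:[22,47/2] y:[55/3,24] z:[31/2,39/2] -> miss, prune
    N8 x:[25/2,25] y:[52/3,73/3] z:[4,17/2] -> miss, prune
  N6 x:[23/2,59/2] y:[12,56/3] z:[5,47/2] -> hit [12,56/3], descend [12, 13]
    N12 x:[39/2,59/2] y:[13,56/3] z:[5,47/2] -> miss, prune
    N13 x:[23/2,39/2] y:[12,18] z:[19/2,39/2] -> hit [12,18], descend [11, 14]
      N11 x:[14,39/2] y:[12,46/3] z:[19/2,29/2] -> hit [14,29/2] leaf, test {P2(miss), P4(miss), P14@t=14}
      N14 x:[23/2,17] y:[16,18] z:[29/2,39/2] -> hit [16,17] leaf, test {P0(miss), P13(miss)}

11 AABB tests over nodes [0, 2, 1, 4, 9, 8, 6, 12, 13, 11, 14]; 2 leaves entered; closest P14.

== RESULT ==
[0, 2, 1, 4, 9, 8, 6, 12, 13, 11, 14]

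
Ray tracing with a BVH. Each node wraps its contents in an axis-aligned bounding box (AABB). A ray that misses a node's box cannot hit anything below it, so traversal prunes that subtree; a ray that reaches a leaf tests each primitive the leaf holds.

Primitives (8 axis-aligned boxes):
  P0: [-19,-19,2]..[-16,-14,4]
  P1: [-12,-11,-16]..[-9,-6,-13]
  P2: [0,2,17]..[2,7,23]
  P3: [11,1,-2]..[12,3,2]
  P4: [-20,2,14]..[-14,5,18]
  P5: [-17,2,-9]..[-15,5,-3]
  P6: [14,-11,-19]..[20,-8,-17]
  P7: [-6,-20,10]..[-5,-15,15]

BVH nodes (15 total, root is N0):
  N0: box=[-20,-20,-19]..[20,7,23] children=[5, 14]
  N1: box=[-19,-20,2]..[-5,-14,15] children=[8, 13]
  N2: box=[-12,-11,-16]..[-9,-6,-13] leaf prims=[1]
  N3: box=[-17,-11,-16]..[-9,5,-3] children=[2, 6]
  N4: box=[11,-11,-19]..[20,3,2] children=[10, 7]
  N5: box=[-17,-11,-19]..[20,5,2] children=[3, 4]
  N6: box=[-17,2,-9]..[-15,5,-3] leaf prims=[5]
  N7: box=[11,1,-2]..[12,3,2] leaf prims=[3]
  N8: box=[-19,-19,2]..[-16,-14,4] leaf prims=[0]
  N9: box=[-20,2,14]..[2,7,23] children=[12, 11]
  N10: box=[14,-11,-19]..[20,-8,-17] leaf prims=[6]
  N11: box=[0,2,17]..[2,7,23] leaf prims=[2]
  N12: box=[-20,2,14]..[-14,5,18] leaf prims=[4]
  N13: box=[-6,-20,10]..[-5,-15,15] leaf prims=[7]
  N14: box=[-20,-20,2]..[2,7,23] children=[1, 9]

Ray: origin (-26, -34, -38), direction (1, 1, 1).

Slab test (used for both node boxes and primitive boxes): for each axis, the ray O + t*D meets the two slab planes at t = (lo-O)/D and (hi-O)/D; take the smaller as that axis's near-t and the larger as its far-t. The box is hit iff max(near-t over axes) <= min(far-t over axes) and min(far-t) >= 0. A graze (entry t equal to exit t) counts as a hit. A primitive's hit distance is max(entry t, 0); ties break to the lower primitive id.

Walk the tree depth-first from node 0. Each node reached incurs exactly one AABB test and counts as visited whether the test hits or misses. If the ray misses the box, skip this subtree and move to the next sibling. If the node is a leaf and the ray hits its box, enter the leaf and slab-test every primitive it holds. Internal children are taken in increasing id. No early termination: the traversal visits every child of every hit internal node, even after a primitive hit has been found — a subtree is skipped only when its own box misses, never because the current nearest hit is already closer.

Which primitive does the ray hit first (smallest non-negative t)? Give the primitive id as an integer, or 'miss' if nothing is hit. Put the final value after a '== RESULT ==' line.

Traverse from the root:
N0 x:[6,46] y:[14,41] z:[19,61] -> hit [19,41], descend [5, 14]
  N5 x:[9,46] y:[23,39] z:[19,40] -> hit [23,39], descend [3, 4]
    N3 x:[9,17] y:[23,39] z:[22,35] -> miss, prune
    N4 x:[37,46] y:[23,37] z:[19,40] -> hit [37,37], descend [7, 10]
      N7 x:[37,38] y:[35,37] z:[36,40] -> hit [37,37] leaf, test {P3@t=37}
      N10 x:[40,46] y:[23,26] z:[19,21] -> miss, prune
  N14 x:[6,28] y:[14,41] z:[40,61] -> miss, prune

Summary -> nodes [0, 5, 3, 4, 7, 10, 14]; box-tests=7; leaf-entries=1; first=P3

== RESULT ==
3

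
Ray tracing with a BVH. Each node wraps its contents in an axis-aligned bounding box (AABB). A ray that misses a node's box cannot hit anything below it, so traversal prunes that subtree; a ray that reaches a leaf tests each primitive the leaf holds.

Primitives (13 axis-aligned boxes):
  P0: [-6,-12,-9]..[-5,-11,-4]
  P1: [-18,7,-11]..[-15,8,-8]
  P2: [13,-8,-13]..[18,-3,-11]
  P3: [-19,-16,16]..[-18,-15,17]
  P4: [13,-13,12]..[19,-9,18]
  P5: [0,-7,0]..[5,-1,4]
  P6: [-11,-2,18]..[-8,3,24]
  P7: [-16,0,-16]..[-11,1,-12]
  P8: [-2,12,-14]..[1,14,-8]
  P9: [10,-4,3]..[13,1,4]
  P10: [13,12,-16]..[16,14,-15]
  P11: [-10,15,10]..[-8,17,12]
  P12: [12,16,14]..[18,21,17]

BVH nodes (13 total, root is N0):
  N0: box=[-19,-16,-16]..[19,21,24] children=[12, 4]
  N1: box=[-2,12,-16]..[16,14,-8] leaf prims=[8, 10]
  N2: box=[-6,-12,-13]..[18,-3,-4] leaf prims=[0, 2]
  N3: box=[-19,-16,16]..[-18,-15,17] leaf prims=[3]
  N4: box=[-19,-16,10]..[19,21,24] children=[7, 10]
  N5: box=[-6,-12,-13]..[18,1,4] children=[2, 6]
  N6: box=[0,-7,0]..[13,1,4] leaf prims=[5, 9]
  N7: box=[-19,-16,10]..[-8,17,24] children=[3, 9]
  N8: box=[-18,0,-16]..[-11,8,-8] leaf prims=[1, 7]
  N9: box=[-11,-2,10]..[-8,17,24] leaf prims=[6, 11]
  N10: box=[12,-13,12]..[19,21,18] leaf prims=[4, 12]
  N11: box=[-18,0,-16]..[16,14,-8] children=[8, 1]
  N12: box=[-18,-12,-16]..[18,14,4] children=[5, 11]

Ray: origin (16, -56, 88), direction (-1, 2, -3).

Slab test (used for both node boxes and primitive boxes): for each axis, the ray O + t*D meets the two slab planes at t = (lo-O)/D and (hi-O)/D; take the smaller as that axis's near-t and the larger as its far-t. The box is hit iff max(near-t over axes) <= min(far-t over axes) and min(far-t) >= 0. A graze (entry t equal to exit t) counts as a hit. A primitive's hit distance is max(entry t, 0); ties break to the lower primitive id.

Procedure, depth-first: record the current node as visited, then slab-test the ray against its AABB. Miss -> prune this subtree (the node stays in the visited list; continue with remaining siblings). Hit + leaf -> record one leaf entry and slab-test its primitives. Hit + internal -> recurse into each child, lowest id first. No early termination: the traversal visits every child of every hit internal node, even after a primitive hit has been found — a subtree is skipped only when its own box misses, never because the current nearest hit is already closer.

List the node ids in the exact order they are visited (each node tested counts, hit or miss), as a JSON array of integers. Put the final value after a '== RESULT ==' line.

Trace the traversal:
N0 x:[-3,35] y:[20,77/2] z:[64/3,104/3] -> hit [64/3,104/3], descend [4, 12]
  N4 x:[-3,35] y:[20,77/2] z:[64/3,26] -> hit [64/3,26], descend [7, 10]
    N7 x:[24,35] y:[20,73/2] z:[64/3,26] -> hit [24,26], descend [3, 9]
      N3 x:[34,35] y:[20,41/2] z:[71/3,24] -> miss, prune
      N9 x:[24,27] y:[27,73/2] z:[64/3,26] -> miss, prune
    N10 x:[-3,4] y:[43/2,77/2] z:[70/3,76/3] -> miss, prune
  N12 x:[-2,34] y:[22,35] z:[28,104/3] -> hit [28,34], descend [5, 11]
    N5 x:[-2,22] y:[22,57/2] z:[28,101/3] -> miss, prune
    N11 x:[0,34] y:[28,35] z:[32,104/3] -> hit [32,34], descend [1, 8]
      N1 x:[0,18] y:[34,35] z:[32,104/3] -> miss, prune
      N8 x:[27,34] y:[28,32] z:[32,104/3] -> hit [32,32] leaf, test {P1@t=32, P7(miss)}

11 AABB tests over nodes [0, 4, 7, 3, 9, 10, 12, 5, 11, 1, 8]; 1 leaf entered; closest P1.

== RESULT ==
[0, 4, 7, 3, 9, 10, 12, 5, 11, 1, 8]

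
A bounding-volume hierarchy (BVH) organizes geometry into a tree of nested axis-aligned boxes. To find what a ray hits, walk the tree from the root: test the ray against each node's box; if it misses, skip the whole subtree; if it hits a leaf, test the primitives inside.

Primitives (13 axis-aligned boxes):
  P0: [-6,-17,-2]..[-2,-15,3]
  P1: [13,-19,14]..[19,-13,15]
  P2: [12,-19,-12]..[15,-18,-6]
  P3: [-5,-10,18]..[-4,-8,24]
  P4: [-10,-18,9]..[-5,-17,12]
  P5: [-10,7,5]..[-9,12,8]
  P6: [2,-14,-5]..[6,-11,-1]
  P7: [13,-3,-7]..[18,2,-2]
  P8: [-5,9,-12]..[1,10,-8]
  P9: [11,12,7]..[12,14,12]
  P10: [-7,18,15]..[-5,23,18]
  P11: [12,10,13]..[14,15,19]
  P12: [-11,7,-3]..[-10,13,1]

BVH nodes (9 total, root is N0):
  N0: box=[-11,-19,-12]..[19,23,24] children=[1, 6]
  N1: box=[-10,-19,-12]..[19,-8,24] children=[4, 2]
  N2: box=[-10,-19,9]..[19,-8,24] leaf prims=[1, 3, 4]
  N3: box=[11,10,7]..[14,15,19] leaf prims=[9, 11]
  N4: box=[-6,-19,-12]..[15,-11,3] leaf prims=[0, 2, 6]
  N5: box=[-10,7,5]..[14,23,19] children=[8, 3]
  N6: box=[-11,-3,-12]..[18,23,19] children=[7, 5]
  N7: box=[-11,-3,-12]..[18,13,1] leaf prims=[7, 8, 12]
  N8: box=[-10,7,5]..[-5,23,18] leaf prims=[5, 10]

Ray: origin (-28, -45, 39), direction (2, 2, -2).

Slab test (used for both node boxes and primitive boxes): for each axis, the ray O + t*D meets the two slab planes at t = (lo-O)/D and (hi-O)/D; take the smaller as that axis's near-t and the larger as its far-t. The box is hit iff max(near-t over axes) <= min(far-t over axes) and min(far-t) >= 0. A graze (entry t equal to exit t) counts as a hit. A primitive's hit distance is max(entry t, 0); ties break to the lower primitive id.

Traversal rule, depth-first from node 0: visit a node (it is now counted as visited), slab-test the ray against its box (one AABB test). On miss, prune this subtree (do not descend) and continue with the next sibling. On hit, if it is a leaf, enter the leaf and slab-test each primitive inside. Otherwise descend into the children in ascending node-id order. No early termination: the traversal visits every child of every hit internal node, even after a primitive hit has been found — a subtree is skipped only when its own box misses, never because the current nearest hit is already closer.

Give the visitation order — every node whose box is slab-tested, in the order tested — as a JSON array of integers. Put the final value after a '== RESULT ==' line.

Walk:
N0 x:[17/2,47/2] y:[13,34] z:[15/2,51/2] -> hit [13,47/2], descend [1, 6]
  N1 x:[9,47/2] y:[13,37/2] z:[15/2,51/2] -> hit [13,37/2], descend [2, 4]
    N2 x:[9,47/2] y:[13,37/2] z:[15/2,15] -> hit [13,15] leaf, test {P1(miss), P3(miss), P4(miss)}
    N4 x:[11,43/2] y:[13,17] z:[18,51/2] -> miss, prune
  N6 x:[17/2,23] y:[21,34] z:[10,51/2] -> hit [21,23], descend [5, 7]
    N5 x:[9,21] y:[26,34] z:[10,17] -> miss, prune
    N7 x:[17/2,23] y:[21,29] z:[19,51/2] -> hit [21,23] leaf, test {P7@t=21, P8(miss), P12(miss)}

Summary -> nodes [0, 1, 2, 4, 6, 5, 7]; box-tests=7; leaf-entries=2; first=P7

== RESULT ==
[0, 1, 2, 4, 6, 5, 7]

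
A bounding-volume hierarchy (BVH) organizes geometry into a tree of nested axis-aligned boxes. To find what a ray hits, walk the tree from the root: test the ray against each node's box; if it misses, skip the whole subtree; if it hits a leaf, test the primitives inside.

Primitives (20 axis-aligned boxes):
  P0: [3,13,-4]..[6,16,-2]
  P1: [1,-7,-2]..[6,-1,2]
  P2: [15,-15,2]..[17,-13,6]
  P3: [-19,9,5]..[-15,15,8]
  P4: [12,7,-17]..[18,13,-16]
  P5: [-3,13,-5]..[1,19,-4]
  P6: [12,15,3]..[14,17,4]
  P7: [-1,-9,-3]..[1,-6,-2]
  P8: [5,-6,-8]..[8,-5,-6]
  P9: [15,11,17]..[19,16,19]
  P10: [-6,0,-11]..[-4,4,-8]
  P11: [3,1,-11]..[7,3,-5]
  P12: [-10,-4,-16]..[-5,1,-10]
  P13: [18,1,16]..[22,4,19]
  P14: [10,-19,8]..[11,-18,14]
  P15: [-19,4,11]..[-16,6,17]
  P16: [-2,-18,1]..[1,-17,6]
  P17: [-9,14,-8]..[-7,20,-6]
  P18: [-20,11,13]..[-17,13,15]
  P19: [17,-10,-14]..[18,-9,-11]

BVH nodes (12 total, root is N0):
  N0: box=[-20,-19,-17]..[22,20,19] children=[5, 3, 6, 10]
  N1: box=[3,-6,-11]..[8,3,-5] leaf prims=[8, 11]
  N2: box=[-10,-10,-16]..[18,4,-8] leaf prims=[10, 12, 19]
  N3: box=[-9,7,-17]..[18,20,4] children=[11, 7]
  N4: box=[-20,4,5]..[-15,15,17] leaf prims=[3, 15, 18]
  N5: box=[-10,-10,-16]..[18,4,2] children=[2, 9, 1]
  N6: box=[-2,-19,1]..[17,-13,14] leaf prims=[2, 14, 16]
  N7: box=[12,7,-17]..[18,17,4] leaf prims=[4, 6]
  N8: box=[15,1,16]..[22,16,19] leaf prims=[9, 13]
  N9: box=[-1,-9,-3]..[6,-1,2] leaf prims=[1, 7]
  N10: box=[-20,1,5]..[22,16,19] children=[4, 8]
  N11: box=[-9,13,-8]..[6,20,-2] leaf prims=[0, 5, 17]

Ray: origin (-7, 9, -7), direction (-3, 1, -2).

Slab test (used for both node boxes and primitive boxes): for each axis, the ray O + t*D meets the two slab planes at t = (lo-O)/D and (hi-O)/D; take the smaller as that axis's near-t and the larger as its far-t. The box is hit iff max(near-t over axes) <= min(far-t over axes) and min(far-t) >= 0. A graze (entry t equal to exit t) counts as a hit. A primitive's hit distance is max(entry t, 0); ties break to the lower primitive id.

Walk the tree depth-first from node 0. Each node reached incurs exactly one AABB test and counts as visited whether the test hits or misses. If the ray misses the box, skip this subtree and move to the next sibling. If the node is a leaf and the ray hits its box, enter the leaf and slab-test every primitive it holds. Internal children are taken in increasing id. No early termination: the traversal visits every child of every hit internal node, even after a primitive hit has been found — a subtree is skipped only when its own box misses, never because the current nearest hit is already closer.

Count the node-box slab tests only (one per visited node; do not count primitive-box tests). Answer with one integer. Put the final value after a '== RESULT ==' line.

Trace the traversal:
N0 x:[-29/3,13/3] y:[-28,11] z:[-13,5] -> hit [-29/3,13/3], descend [3, 5, 6, 10]
  N3 x:[-25/3,2/3] y:[-2,11] z:[-11/2,5] -> hit [-2,2/3], descend [7, 11]
    N7 x:[-25/3,-19/3] y:[-2,8] z:[-11/2,5] -> miss, prune
    N11 x:[-13/3,2/3] y:[4,11] z:[-5/2,1/2] -> miss, prune
  N5 x:[-25/3,1] y:[-19,-5] z:[-9/2,9/2] -> miss, prune
  N6 x:[-8,-5/3] y:[-28,-22] z:[-21/2,-4] -> miss, prune
  N10 x:[-29/3,13/3] y:[-8,7] z:[-13,-6] -> miss, prune

7 AABB tests over nodes [0, 3, 7, 11, 5, 6, 10]; 0 leaves entered; closest miss.

== RESULT ==
7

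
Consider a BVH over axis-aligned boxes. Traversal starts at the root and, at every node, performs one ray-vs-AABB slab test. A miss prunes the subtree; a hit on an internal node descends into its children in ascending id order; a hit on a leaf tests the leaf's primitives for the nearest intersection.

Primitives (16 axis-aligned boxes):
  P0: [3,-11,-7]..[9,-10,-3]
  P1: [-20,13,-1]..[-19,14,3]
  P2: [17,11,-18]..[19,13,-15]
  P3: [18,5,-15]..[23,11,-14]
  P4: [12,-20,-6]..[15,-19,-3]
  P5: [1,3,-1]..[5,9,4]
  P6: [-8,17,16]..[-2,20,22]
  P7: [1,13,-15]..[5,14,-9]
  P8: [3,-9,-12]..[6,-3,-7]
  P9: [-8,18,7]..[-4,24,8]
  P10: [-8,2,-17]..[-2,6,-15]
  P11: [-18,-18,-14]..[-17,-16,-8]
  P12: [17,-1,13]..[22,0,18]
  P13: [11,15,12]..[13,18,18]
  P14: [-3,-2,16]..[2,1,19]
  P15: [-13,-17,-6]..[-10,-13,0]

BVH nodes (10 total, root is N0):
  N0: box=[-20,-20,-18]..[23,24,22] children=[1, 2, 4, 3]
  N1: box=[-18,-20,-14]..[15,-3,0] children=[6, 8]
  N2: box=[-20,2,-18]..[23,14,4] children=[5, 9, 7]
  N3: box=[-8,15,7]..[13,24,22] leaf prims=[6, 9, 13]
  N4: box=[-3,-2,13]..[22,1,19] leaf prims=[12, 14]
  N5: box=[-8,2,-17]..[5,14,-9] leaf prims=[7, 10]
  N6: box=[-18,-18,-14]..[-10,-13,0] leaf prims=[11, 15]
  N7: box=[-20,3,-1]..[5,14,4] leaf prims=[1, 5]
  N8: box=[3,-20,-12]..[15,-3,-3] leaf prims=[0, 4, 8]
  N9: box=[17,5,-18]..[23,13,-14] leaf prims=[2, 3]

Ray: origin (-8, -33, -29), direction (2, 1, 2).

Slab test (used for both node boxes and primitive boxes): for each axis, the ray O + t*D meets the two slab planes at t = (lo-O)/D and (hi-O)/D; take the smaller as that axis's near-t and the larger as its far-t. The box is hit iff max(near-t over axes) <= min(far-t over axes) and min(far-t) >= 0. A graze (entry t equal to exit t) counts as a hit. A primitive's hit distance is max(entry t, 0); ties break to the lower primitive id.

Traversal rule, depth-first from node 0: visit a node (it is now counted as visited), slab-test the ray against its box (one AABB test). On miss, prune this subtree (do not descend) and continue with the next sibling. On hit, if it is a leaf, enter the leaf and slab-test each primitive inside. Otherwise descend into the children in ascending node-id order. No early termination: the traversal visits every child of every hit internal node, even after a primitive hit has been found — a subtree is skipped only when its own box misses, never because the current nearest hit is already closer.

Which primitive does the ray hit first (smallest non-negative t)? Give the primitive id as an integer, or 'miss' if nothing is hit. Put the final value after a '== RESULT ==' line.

Walk:
N0 x:[-6,31/2] y:[13,57] z:[11/2,51/2] -> hit [13,31/2], descend [1, 2, 3, 4]
  N1 x:[-5,23/2] y:[13,30] z:[15/2,29/2] -> miss, prune
  N2 x:[-6,31/2] y:[35,47] z:[11/2,33/2] -> miss, prune
  N3 x:[0,21/2] y:[48,57] z:[18,51/2] -> miss, prune
  N4 x:[5/2,15] y:[31,34] z:[21,24] -> miss, prune

Summary -> nodes [0, 1, 2, 3, 4]; box-tests=5; leaf-entries=0; first=miss

== RESULT ==
miss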